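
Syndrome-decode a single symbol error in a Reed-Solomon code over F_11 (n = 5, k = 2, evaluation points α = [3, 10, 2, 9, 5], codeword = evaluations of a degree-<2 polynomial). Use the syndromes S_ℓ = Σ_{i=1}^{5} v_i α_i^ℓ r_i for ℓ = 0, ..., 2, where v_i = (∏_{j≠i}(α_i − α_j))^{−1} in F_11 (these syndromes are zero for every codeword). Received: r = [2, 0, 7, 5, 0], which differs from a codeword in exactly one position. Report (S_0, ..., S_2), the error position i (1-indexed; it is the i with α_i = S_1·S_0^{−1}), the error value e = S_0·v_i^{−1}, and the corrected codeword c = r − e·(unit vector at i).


S = (3, 4, 9), error at position 5, error magnitude e = 8, c = [2, 0, 7, 5, 3].

Step 1: column multipliers v_i = (∏_{j≠i}(α_i − α_j))^{−1} mod 11.
  i = 1 (α = 3): (3−10)(3−2)(3−9)(3−5) = (−7)·1·(−6)·(−2) = −84 ≡ 4, so v_1 = 4^{−1} = 3 (mod 11).
  i = 2 (α = 10): (10−3)(10−2)(10−9)(10−5) = 7·8·1·5 = 280 ≡ 5, so v_2 = 5^{−1} = 9 (mod 11).
  i = 3 (α = 2): (2−3)(2−10)(2−9)(2−5) = (−1)·(−8)·(−7)·(−3) = 168 ≡ 3, so v_3 = 3^{−1} = 4 (mod 11).
  i = 4 (α = 9): (9−3)(9−10)(9−2)(9−5) = 6·(−1)·7·4 = −168 ≡ 8, so v_4 = 8^{−1} = 7 (mod 11).
  i = 5 (α = 5): (5−3)(5−10)(5−2)(5−9) = 2·(−5)·3·(−4) = 120 ≡ 10, so v_5 = 10^{−1} = 10 (mod 11).
  v = [3, 9, 4, 7, 10].
Step 2: syndromes of r = [2, 0, 7, 5, 0] (all sums mod 11).
  S_0 = Σ v_i r_i = 3·2 + 9·0 + 4·7 + 7·5 + 10·0 = 69 ≡ 3.
  S_1 = Σ v_i α_i r_i = 3·3·2 + 9·10·0 + 4·2·7 + 7·9·5 + 10·5·0 = 389 ≡ 4.
  α_i^2 mod 11 = [9, 1, 4, 4, 3].
  S_2 = Σ v_i α_i^2 r_i = 3·9·2 + 9·1·0 + 4·4·7 + 7·4·5 + 10·3·0 = 306 ≡ 9.
  S = (3, 4, 9) ≠ 0, so r is not a codeword (an error is present).
Step 3: locate the error. For a single error e at position i, S_ℓ = v_i·e·α_i^ℓ, so α_err = S_1/S_0.
  S_0^{−1} = 3^{−1} = 4 (mod 11), so α_err = 4·4 = 16 ≡ 5 = α_5. Error position i = 5.
  Consistency check: S_2/S_1 = 9·3 = 27 ≡ 5 = α_err ✓ (single-error assumption holds).
Step 4: error magnitude e = S_0/v_5 = S_0·∏_{j≠5}(α_5 − α_j) = 3·10 = 30 ≡ 8 (mod 11).
Step 5: correct position 5: c_5 = r_5 − e = 0 − 8 ≡ 3 (mod 11). Hence c = [2, 0, 7, 5, 3].
  Check: interpolating c through the α_i gives m(x) = 6 + 6·x (degree < 2) with m(α_i) = c_i for every i, so c is indeed a codeword.


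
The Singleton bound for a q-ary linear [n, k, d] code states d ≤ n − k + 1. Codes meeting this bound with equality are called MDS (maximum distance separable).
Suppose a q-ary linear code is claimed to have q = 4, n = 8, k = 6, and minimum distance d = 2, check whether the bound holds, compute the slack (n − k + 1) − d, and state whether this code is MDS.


Singleton RHS = n − k + 1 = 3, slack = 1, bound satisfied, not MDS.

Singleton bound: d ≤ n − k + 1.
Here n = 8, k = 6, so n − k + 1 = 3.
Given d = 2, check d ≤ 3: YES.
Slack = (n − k + 1) − d = 1.
The code is NOT MDS (slack = 1 > 0).
Description: the claimed parameters are [8, 6, 2]_4; such a code would be non-MDS.


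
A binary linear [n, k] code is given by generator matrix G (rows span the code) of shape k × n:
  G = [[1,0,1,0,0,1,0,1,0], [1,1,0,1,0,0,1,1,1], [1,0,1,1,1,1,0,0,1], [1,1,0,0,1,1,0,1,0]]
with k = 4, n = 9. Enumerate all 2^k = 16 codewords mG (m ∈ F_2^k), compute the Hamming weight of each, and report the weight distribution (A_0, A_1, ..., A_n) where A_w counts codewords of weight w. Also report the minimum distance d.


Weight distribution: A_0 = 1, A_3 = 3, A_4 = 3, A_5 = 4, A_6 = 4, A_7 = 1. Minimum distance d = 3.

Enumerate all 2^4 = 16 messages m ∈ F_2^4.
For each, compute codeword c = mG in F_2^9, then tally its weight.
  m = 0000 → c = 000000000, weight = 0.
  m = 1000 → c = 101001010, weight = 4.
  m = 0100 → c = 110100111, weight = 6.
  m = 1100 → c = 011101101, weight = 6.
  m = 0010 → c = 101111001, weight = 6.
  m = 1010 → c = 000110011, weight = 4.
  m = 0110 → c = 011011110, weight = 6.
  m = 1110 → c = 110010100, weight = 4.
  m = 0001 → c = 110011010, weight = 5.
  m = 1001 → c = 011010000, weight = 3.
  m = 0101 → c = 000111101, weight = 5.
  m = 1101 → c = 101110111, weight = 7.
  m = 0011 → c = 011100011, weight = 5.
  m = 1011 → c = 110101001, weight = 5.
  m = 0111 → c = 101000100, weight = 3.
  m = 1111 → c = 000001110, weight = 3.
Tally weights:
  weight 0: 1 codewords.
  weight 3: 3 codewords.
  weight 4: 3 codewords.
  weight 5: 4 codewords.
  weight 6: 4 codewords.
  weight 7: 1 codewords.
Minimum distance d = smallest w > 0 with A_w > 0 = 3.
Sanity: Σ A_w = 16 = 2^4 = 16 ✓.


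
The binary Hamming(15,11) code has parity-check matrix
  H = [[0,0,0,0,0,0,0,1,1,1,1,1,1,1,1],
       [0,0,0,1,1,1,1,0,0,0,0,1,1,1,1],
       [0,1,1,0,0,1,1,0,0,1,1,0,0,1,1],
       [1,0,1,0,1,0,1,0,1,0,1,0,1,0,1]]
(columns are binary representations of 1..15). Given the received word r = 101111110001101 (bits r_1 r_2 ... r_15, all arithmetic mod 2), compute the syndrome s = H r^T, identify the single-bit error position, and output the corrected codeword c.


s = (0, 1, 0, 0)^T, error position = 4, corrected codeword c = 101011110001101

Compute s = H r^T mod 2 one row at a time:
  s_1 = 1 + 0 + 0 + 0 + 1 + 1 + 0 + 1 = 4 ≡ 0 (mod 2).
  s_2 = 1 + 1 + 1 + 1 + 1 + 1 + 0 + 1 = 7 ≡ 1 (mod 2).
  s_3 = 0 + 1 + 1 + 1 + 0 + 0 + 0 + 1 = 4 ≡ 0 (mod 2).
  s_4 = 1 + 1 + 1 + 1 + 0 + 0 + 1 + 1 = 6 ≡ 0 (mod 2).
s = (0, 1, 0, 0)^T — this equals column 4 of H (binary 0100), so error is at position 4.
Correct: flip bit 4 of r = 101111110001101 to get c = 101011110001101.


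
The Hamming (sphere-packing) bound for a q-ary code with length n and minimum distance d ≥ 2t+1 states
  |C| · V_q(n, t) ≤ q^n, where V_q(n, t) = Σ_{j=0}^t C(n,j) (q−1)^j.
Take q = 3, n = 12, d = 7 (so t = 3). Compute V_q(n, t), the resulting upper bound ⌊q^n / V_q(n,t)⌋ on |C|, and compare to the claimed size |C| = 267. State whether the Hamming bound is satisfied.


V_q(n, t) = 2049, q^n = 531441, Hamming bound = 259, |C| = 267 > bound (violated).

Step 1: Compute V_q(n, t) = Σ_{j=0}^3 C(n, j) (q−1)^j.
  j = 0: C(12,0)·(2)^0 = 1·1 = 1.
  j = 1: C(12,1)·(2)^1 = 12·2 = 24.
  j = 2: C(12,2)·(2)^2 = 66·4 = 264.
  j = 3: C(12,3)·(2)^3 = 220·8 = 1760.
  V_q(n, t) = 1 + 24 + 264 + 1760 = 2049.
Step 2: q^n = 3^12 = 531441.
Step 3: Hamming bound ⌊q^n / V_q(n,t)⌋ = ⌊531441/2049⌋ = 259.
Step 4: Compare |C| = 267 to 259: violated.
The claimed |C| lies above the Hamming bound, so no 3-ary code of length 12 with d ≥ 7 can have 267 codewords.


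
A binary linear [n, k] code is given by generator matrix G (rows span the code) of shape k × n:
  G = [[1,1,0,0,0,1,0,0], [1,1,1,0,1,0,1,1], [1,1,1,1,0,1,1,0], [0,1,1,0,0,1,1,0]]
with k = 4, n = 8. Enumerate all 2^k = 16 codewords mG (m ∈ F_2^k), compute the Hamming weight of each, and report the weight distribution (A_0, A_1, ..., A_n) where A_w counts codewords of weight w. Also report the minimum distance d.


Weight distribution: A_0 = 1, A_2 = 1, A_3 = 5, A_4 = 3, A_5 = 2, A_6 = 3, A_7 = 1. Minimum distance d = 2.

Enumerate all 2^4 = 16 messages m ∈ F_2^4.
For each, compute codeword c = mG in F_2^8, then tally its weight.
  m = 0000 → c = 00000000, weight = 0.
  m = 1000 → c = 11000100, weight = 3.
  m = 0100 → c = 11101011, weight = 6.
  m = 1100 → c = 00101111, weight = 5.
  m = 0010 → c = 11110110, weight = 6.
  m = 1010 → c = 00110010, weight = 3.
  m = 0110 → c = 00011101, weight = 4.
  m = 1110 → c = 11011001, weight = 5.
  m = 0001 → c = 01100110, weight = 4.
  m = 1001 → c = 10100010, weight = 3.
  m = 0101 → c = 10001101, weight = 4.
  m = 1101 → c = 01001001, weight = 3.
  m = 0011 → c = 10010000, weight = 2.
  m = 1011 → c = 01010100, weight = 3.
  m = 0111 → c = 01111011, weight = 6.
  m = 1111 → c = 10111111, weight = 7.
Tally weights:
  weight 0: 1 codewords.
  weight 2: 1 codewords.
  weight 3: 5 codewords.
  weight 4: 3 codewords.
  weight 5: 2 codewords.
  weight 6: 3 codewords.
  weight 7: 1 codewords.
Minimum distance d = smallest w > 0 with A_w > 0 = 2.
Sanity: Σ A_w = 16 = 2^4 = 16 ✓.


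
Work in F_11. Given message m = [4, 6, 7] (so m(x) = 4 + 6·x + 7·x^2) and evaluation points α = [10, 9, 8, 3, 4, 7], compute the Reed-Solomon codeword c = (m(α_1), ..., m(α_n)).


c = [5, 9, 5, 8, 8, 4]

Message polynomial: m(x) = 4 + 6·x + 7·x^2 (mod 11).
For each evaluation point α_i, compute m(α_i) mod 11:
  α_1 = 10: Horner steps 7 → 10 → 5, so m(10) = 5.
  α_2 = 9: Horner steps 7 → 3 → 9, so m(9) = 9.
  α_3 = 8: Horner steps 7 → 7 → 5, so m(8) = 5.
  α_4 = 3: Horner steps 7 → 5 → 8, so m(3) = 8.
  α_5 = 4: Horner steps 7 → 1 → 8, so m(4) = 8.
  α_6 = 7: Horner steps 7 → 0 → 4, so m(7) = 4.
Codeword c = [5, 9, 5, 8, 8, 4] ∈ F_11^6.


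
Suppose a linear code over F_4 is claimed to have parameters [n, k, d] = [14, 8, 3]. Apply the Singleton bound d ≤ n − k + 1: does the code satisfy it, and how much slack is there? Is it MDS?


Singleton RHS = n − k + 1 = 7, slack = 4, bound satisfied, not MDS.

Singleton bound: d ≤ n − k + 1.
Here n = 14, k = 8, so n − k + 1 = 7.
Given d = 3, check d ≤ 7: YES.
Slack = (n − k + 1) − d = 4.
The code is NOT MDS (slack = 4 > 0).
Description: the claimed parameters are [14, 8, 3]_4; such a code would be non-MDS.


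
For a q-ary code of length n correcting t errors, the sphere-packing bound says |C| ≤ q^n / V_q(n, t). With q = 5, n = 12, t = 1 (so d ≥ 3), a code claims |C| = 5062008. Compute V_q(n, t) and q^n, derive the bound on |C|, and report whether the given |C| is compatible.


V_q(n, t) = 49, q^n = 244140625, Hamming bound = 4982461, |C| = 5062008 > bound (violated).

Step 1: Compute V_q(n, t) = Σ_{j=0}^1 C(n, j) (q−1)^j.
  j = 0: C(12,0)·(4)^0 = 1·1 = 1.
  j = 1: C(12,1)·(4)^1 = 12·4 = 48.
  V_q(n, t) = 1 + 48 = 49.
Step 2: q^n = 5^12 = 244140625.
Step 3: Hamming bound ⌊q^n / V_q(n,t)⌋ = ⌊244140625/49⌋ = 4982461.
Step 4: Compare |C| = 5062008 to 4982461: violated.
The claimed |C| lies above the Hamming bound, so no 5-ary code of length 12 with d ≥ 3 can have 5062008 codewords.


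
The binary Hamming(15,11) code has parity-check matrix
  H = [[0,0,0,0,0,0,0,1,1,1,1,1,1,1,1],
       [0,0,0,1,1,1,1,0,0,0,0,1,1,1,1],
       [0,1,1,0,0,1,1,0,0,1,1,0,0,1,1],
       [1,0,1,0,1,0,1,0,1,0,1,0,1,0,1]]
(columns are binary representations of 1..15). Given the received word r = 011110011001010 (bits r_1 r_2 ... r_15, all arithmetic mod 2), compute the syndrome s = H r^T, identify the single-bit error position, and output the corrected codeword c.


s = (0, 0, 1, 1)^T, error position = 3, corrected codeword c = 010110011001010

Compute s = H r^T mod 2 one row at a time:
  s_1 = 1 + 1 + 0 + 0 + 1 + 0 + 1 + 0 = 4 ≡ 0 (mod 2).
  s_2 = 1 + 1 + 0 + 0 + 1 + 0 + 1 + 0 = 4 ≡ 0 (mod 2).
  s_3 = 1 + 1 + 0 + 0 + 0 + 0 + 1 + 0 = 3 ≡ 1 (mod 2).
  s_4 = 0 + 1 + 1 + 0 + 1 + 0 + 0 + 0 = 3 ≡ 1 (mod 2).
s = (0, 0, 1, 1)^T — this equals column 3 of H (binary 0011), so error is at position 3.
Correct: flip bit 3 of r = 011110011001010 to get c = 010110011001010.


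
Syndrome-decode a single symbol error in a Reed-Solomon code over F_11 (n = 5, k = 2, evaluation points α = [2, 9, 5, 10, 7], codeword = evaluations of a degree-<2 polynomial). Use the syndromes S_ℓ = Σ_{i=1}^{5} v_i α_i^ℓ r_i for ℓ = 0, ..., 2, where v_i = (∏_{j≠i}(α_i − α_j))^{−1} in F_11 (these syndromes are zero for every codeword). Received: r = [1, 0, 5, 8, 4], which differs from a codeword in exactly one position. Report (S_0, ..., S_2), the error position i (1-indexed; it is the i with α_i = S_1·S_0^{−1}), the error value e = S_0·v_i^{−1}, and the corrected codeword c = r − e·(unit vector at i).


S = (3, 5, 1), error at position 2, error magnitude e = 8, c = [1, 3, 5, 8, 4].

Step 1: column multipliers v_i = (∏_{j≠i}(α_i − α_j))^{−1} mod 11.
  i = 1 (α = 2): (2−9)(2−5)(2−10)(2−7) = (−7)·(−3)·(−8)·(−5) = 840 ≡ 4, so v_1 = 4^{−1} = 3 (mod 11).
  i = 2 (α = 9): (9−2)(9−5)(9−10)(9−7) = 7·4·(−1)·2 = −56 ≡ 10, so v_2 = 10^{−1} = 10 (mod 11).
  i = 3 (α = 5): (5−2)(5−9)(5−10)(5−7) = 3·(−4)·(−5)·(−2) = −120 ≡ 1, so v_3 = 1^{−1} = 1 (mod 11).
  i = 4 (α = 10): (10−2)(10−9)(10−5)(10−7) = 8·1·5·3 = 120 ≡ 10, so v_4 = 10^{−1} = 10 (mod 11).
  i = 5 (α = 7): (7−2)(7−9)(7−5)(7−10) = 5·(−2)·2·(−3) = 60 ≡ 5, so v_5 = 5^{−1} = 9 (mod 11).
  v = [3, 10, 1, 10, 9].
Step 2: syndromes of r = [1, 0, 5, 8, 4] (all sums mod 11).
  S_0 = Σ v_i r_i = 3·1 + 10·0 + 1·5 + 10·8 + 9·4 = 124 ≡ 3.
  S_1 = Σ v_i α_i r_i = 3·2·1 + 10·9·0 + 1·5·5 + 10·10·8 + 9·7·4 = 1083 ≡ 5.
  α_i^2 mod 11 = [4, 4, 3, 1, 5].
  S_2 = Σ v_i α_i^2 r_i = 3·4·1 + 10·4·0 + 1·3·5 + 10·1·8 + 9·5·4 = 287 ≡ 1.
  S = (3, 5, 1) ≠ 0, so r is not a codeword (an error is present).
Step 3: locate the error. For a single error e at position i, S_ℓ = v_i·e·α_i^ℓ, so α_err = S_1/S_0.
  S_0^{−1} = 3^{−1} = 4 (mod 11), so α_err = 5·4 = 20 ≡ 9 = α_2. Error position i = 2.
  Consistency check: S_2/S_1 = 1·9 = 9 ≡ 9 = α_err ✓ (single-error assumption holds).
Step 4: error magnitude e = S_0/v_2 = S_0·∏_{j≠2}(α_2 − α_j) = 3·10 = 30 ≡ 8 (mod 11).
Step 5: correct position 2: c_2 = r_2 − e = 0 − 8 ≡ 3 (mod 11). Hence c = [1, 3, 5, 8, 4].
  Check: interpolating c through the α_i gives m(x) = 2 + 5·x (degree < 2) with m(α_i) = c_i for every i, so c is indeed a codeword.


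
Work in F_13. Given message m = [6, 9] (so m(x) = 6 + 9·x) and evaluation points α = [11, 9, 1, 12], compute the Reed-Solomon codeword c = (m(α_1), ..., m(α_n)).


c = [1, 9, 2, 10]

Message polynomial: m(x) = 6 + 9·x (mod 13).
For each evaluation point α_i, compute m(α_i) mod 13:
  α_1 = 11: Horner steps 9 → 1, so m(11) = 1.
  α_2 = 9: Horner steps 9 → 9, so m(9) = 9.
  α_3 = 1: Horner steps 9 → 2, so m(1) = 2.
  α_4 = 12: Horner steps 9 → 10, so m(12) = 10.
Codeword c = [1, 9, 2, 10] ∈ F_13^4.


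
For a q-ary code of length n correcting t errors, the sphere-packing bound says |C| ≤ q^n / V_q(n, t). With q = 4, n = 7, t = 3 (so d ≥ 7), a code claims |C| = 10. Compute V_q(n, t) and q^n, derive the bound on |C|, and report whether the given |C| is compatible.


V_q(n, t) = 1156, q^n = 16384, Hamming bound = 14, |C| = 10 ≤ bound (satisfied).

Step 1: Compute V_q(n, t) = Σ_{j=0}^3 C(n, j) (q−1)^j.
  j = 0: C(7,0)·(3)^0 = 1·1 = 1.
  j = 1: C(7,1)·(3)^1 = 7·3 = 21.
  j = 2: C(7,2)·(3)^2 = 21·9 = 189.
  j = 3: C(7,3)·(3)^3 = 35·27 = 945.
  V_q(n, t) = 1 + 21 + 189 + 945 = 1156.
Step 2: q^n = 4^7 = 16384.
Step 3: Hamming bound ⌊q^n / V_q(n,t)⌋ = ⌊16384/1156⌋ = 14.
Step 4: Compare |C| = 10 to 14: satisfied.
The claimed |C| lies below the Hamming bound.


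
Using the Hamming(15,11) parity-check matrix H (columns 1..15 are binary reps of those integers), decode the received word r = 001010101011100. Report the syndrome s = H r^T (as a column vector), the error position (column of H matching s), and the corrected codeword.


s = (0, 0, 1, 0)^T, error position = 2, corrected codeword c = 011010101011100

Compute s = H r^T mod 2 one row at a time:
  s_1 = 0 + 1 + 0 + 1 + 1 + 1 + 0 + 0 = 4 ≡ 0 (mod 2).
  s_2 = 0 + 1 + 0 + 1 + 1 + 1 + 0 + 0 = 4 ≡ 0 (mod 2).
  s_3 = 0 + 1 + 0 + 1 + 0 + 1 + 0 + 0 = 3 ≡ 1 (mod 2).
  s_4 = 0 + 1 + 1 + 1 + 1 + 1 + 1 + 0 = 6 ≡ 0 (mod 2).
s = (0, 0, 1, 0)^T — this equals column 2 of H (binary 0010), so error is at position 2.
Correct: flip bit 2 of r = 001010101011100 to get c = 011010101011100.


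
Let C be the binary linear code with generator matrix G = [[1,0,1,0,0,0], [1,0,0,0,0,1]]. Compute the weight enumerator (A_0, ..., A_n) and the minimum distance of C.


Weight distribution: A_0 = 1, A_2 = 3. Minimum distance d = 2.

Enumerate all 2^2 = 4 messages m ∈ F_2^2.
For each, compute codeword c = mG in F_2^6, then tally its weight.
  m = 00 → c = 000000, weight = 0.
  m = 10 → c = 101000, weight = 2.
  m = 01 → c = 100001, weight = 2.
  m = 11 → c = 001001, weight = 2.
Tally weights:
  weight 0: 1 codewords.
  weight 2: 3 codewords.
Minimum distance d = smallest w > 0 with A_w > 0 = 2.
Sanity: Σ A_w = 4 = 2^2 = 4 ✓.


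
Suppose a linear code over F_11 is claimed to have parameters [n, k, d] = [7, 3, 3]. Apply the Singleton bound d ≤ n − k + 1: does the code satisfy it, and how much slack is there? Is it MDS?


Singleton RHS = n − k + 1 = 5, slack = 2, bound satisfied, not MDS.

Singleton bound: d ≤ n − k + 1.
Here n = 7, k = 3, so n − k + 1 = 5.
Given d = 3, check d ≤ 5: YES.
Slack = (n − k + 1) − d = 2.
The code is NOT MDS (slack = 2 > 0).
Description: the claimed parameters are [7, 3, 3]_11; such a code would be non-MDS.


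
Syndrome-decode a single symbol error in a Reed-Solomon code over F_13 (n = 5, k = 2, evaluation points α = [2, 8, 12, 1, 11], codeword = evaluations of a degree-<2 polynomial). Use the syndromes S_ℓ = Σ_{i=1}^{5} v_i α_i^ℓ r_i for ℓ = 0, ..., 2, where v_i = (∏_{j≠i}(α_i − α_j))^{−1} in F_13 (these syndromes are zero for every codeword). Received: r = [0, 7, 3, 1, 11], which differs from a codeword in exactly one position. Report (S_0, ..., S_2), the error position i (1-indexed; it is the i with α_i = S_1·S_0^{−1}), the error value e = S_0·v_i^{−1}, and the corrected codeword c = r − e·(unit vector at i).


S = (11, 4, 5), error at position 5, error magnitude e = 7, c = [0, 7, 3, 1, 4].

Step 1: column multipliers v_i = (∏_{j≠i}(α_i − α_j))^{−1} mod 13.
  i = 1 (α = 2): (2−8)(2−12)(2−1)(2−11) = (−6)·(−10)·1·(−9) = −540 ≡ 6, so v_1 = 6^{−1} = 11 (mod 13).
  i = 2 (α = 8): (8−2)(8−12)(8−1)(8−11) = 6·(−4)·7·(−3) = 504 ≡ 10, so v_2 = 10^{−1} = 4 (mod 13).
  i = 3 (α = 12): (12−2)(12−8)(12−1)(12−11) = 10·4·11·1 = 440 ≡ 11, so v_3 = 11^{−1} = 6 (mod 13).
  i = 4 (α = 1): (1−2)(1−8)(1−12)(1−11) = (−1)·(−7)·(−11)·(−10) = 770 ≡ 3, so v_4 = 3^{−1} = 9 (mod 13).
  i = 5 (α = 11): (11−2)(11−8)(11−12)(11−1) = 9·3·(−1)·10 = −270 ≡ 3, so v_5 = 3^{−1} = 9 (mod 13).
  v = [11, 4, 6, 9, 9].
Step 2: syndromes of r = [0, 7, 3, 1, 11] (all sums mod 13).
  S_0 = Σ v_i r_i = 11·0 + 4·7 + 6·3 + 9·1 + 9·11 = 154 ≡ 11.
  S_1 = Σ v_i α_i r_i = 11·2·0 + 4·8·7 + 6·12·3 + 9·1·1 + 9·11·11 = 1538 ≡ 4.
  α_i^2 mod 13 = [4, 12, 1, 1, 4].
  S_2 = Σ v_i α_i^2 r_i = 11·4·0 + 4·12·7 + 6·1·3 + 9·1·1 + 9·4·11 = 759 ≡ 5.
  S = (11, 4, 5) ≠ 0, so r is not a codeword (an error is present).
Step 3: locate the error. For a single error e at position i, S_ℓ = v_i·e·α_i^ℓ, so α_err = S_1/S_0.
  S_0^{−1} = 11^{−1} = 6 (mod 13), so α_err = 4·6 = 24 ≡ 11 = α_5. Error position i = 5.
  Consistency check: S_2/S_1 = 5·10 = 50 ≡ 11 = α_err ✓ (single-error assumption holds).
Step 4: error magnitude e = S_0/v_5 = S_0·∏_{j≠5}(α_5 − α_j) = 11·3 = 33 ≡ 7 (mod 13).
Step 5: correct position 5: c_5 = r_5 − e = 11 − 7 ≡ 4 (mod 13). Hence c = [0, 7, 3, 1, 4].
  Check: interpolating c through the α_i gives m(x) = 2 + 12·x (degree < 2) with m(α_i) = c_i for every i, so c is indeed a codeword.


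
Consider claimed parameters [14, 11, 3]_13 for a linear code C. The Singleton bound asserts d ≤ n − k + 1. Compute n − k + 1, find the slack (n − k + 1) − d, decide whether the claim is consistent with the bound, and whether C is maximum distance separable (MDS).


Singleton RHS = n − k + 1 = 4, slack = 1, bound satisfied, not MDS.

Singleton bound: d ≤ n − k + 1.
Here n = 14, k = 11, so n − k + 1 = 4.
Given d = 3, check d ≤ 4: YES.
Slack = (n − k + 1) − d = 1.
The code is NOT MDS (slack = 1 > 0).
Description: the claimed parameters are [14, 11, 3]_13; such a code would be non-MDS.


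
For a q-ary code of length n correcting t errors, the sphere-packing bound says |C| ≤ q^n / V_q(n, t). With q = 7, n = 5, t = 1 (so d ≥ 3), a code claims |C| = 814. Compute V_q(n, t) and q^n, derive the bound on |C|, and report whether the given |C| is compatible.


V_q(n, t) = 31, q^n = 16807, Hamming bound = 542, |C| = 814 > bound (violated).

Step 1: Compute V_q(n, t) = Σ_{j=0}^1 C(n, j) (q−1)^j.
  j = 0: C(5,0)·(6)^0 = 1·1 = 1.
  j = 1: C(5,1)·(6)^1 = 5·6 = 30.
  V_q(n, t) = 1 + 30 = 31.
Step 2: q^n = 7^5 = 16807.
Step 3: Hamming bound ⌊q^n / V_q(n,t)⌋ = ⌊16807/31⌋ = 542.
Step 4: Compare |C| = 814 to 542: violated.
The claimed |C| lies above the Hamming bound, so no 7-ary code of length 5 with d ≥ 3 can have 814 codewords.


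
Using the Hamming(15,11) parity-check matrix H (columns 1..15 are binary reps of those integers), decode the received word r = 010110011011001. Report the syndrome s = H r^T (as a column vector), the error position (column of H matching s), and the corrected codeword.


s = (1, 0, 1, 0)^T, error position = 10, corrected codeword c = 010110011111001

Compute s = H r^T mod 2 one row at a time:
  s_1 = 1 + 1 + 0 + 1 + 1 + 0 + 0 + 1 = 5 ≡ 1 (mod 2).
  s_2 = 1 + 1 + 0 + 0 + 1 + 0 + 0 + 1 = 4 ≡ 0 (mod 2).
  s_3 = 1 + 0 + 0 + 0 + 0 + 1 + 0 + 1 = 3 ≡ 1 (mod 2).
  s_4 = 0 + 0 + 1 + 0 + 1 + 1 + 0 + 1 = 4 ≡ 0 (mod 2).
s = (1, 0, 1, 0)^T — this equals column 10 of H (binary 1010), so error is at position 10.
Correct: flip bit 10 of r = 010110011011001 to get c = 010110011111001.


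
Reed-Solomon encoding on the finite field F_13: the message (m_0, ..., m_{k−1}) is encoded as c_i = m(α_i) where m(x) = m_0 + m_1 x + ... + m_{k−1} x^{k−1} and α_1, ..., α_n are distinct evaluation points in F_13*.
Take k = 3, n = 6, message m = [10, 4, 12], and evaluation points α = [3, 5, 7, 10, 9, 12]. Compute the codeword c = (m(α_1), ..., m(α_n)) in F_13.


c = [0, 5, 2, 2, 4, 5]

Message polynomial: m(x) = 10 + 4·x + 12·x^2 (mod 13).
For each evaluation point α_i, compute m(α_i) mod 13:
  α_1 = 3: Horner steps 12 → 1 → 0, so m(3) = 0.
  α_2 = 5: Horner steps 12 → 12 → 5, so m(5) = 5.
  α_3 = 7: Horner steps 12 → 10 → 2, so m(7) = 2.
  α_4 = 10: Horner steps 12 → 7 → 2, so m(10) = 2.
  α_5 = 9: Horner steps 12 → 8 → 4, so m(9) = 4.
  α_6 = 12: Horner steps 12 → 5 → 5, so m(12) = 5.
Codeword c = [0, 5, 2, 2, 4, 5] ∈ F_13^6.


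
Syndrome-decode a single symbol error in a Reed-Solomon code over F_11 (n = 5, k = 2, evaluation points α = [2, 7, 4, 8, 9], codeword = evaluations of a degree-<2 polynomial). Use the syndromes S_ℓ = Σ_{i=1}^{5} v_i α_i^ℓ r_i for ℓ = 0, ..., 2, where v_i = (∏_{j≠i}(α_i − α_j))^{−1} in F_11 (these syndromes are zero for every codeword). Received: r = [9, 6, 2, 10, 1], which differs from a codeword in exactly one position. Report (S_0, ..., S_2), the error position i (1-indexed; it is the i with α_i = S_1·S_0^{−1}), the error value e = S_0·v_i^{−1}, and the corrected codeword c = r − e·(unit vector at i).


S = (8, 1, 7), error at position 2, error magnitude e = 9, c = [9, 8, 2, 10, 1].

Step 1: column multipliers v_i = (∏_{j≠i}(α_i − α_j))^{−1} mod 11.
  i = 1 (α = 2): (2−7)(2−4)(2−8)(2−9) = (−5)·(−2)·(−6)·(−7) = 420 ≡ 2, so v_1 = 2^{−1} = 6 (mod 11).
  i = 2 (α = 7): (7−2)(7−4)(7−8)(7−9) = 5·3·(−1)·(−2) = 30 ≡ 8, so v_2 = 8^{−1} = 7 (mod 11).
  i = 3 (α = 4): (4−2)(4−7)(4−8)(4−9) = 2·(−3)·(−4)·(−5) = −120 ≡ 1, so v_3 = 1^{−1} = 1 (mod 11).
  i = 4 (α = 8): (8−2)(8−7)(8−4)(8−9) = 6·1·4·(−1) = −24 ≡ 9, so v_4 = 9^{−1} = 5 (mod 11).
  i = 5 (α = 9): (9−2)(9−7)(9−4)(9−8) = 7·2·5·1 = 70 ≡ 4, so v_5 = 4^{−1} = 3 (mod 11).
  v = [6, 7, 1, 5, 3].
Step 2: syndromes of r = [9, 6, 2, 10, 1] (all sums mod 11).
  S_0 = Σ v_i r_i = 6·9 + 7·6 + 1·2 + 5·10 + 3·1 = 151 ≡ 8.
  S_1 = Σ v_i α_i r_i = 6·2·9 + 7·7·6 + 1·4·2 + 5·8·10 + 3·9·1 = 837 ≡ 1.
  α_i^2 mod 11 = [4, 5, 5, 9, 4].
  S_2 = Σ v_i α_i^2 r_i = 6·4·9 + 7·5·6 + 1·5·2 + 5·9·10 + 3·4·1 = 898 ≡ 7.
  S = (8, 1, 7) ≠ 0, so r is not a codeword (an error is present).
Step 3: locate the error. For a single error e at position i, S_ℓ = v_i·e·α_i^ℓ, so α_err = S_1/S_0.
  S_0^{−1} = 8^{−1} = 7 (mod 11), so α_err = 1·7 = 7 ≡ 7 = α_2. Error position i = 2.
  Consistency check: S_2/S_1 = 7·1 = 7 ≡ 7 = α_err ✓ (single-error assumption holds).
Step 4: error magnitude e = S_0/v_2 = S_0·∏_{j≠2}(α_2 − α_j) = 8·8 = 64 ≡ 9 (mod 11).
Step 5: correct position 2: c_2 = r_2 − e = 6 − 9 ≡ 8 (mod 11). Hence c = [9, 8, 2, 10, 1].
  Check: interpolating c through the α_i gives m(x) = 5 + 2·x (degree < 2) with m(α_i) = c_i for every i, so c is indeed a codeword.


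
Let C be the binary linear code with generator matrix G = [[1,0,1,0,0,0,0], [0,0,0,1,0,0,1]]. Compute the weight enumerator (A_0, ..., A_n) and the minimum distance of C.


Weight distribution: A_0 = 1, A_2 = 2, A_4 = 1. Minimum distance d = 2.

Enumerate all 2^2 = 4 messages m ∈ F_2^2.
For each, compute codeword c = mG in F_2^7, then tally its weight.
  m = 00 → c = 0000000, weight = 0.
  m = 10 → c = 1010000, weight = 2.
  m = 01 → c = 0001001, weight = 2.
  m = 11 → c = 1011001, weight = 4.
Tally weights:
  weight 0: 1 codewords.
  weight 2: 2 codewords.
  weight 4: 1 codewords.
Minimum distance d = smallest w > 0 with A_w > 0 = 2.
Sanity: Σ A_w = 4 = 2^2 = 4 ✓.


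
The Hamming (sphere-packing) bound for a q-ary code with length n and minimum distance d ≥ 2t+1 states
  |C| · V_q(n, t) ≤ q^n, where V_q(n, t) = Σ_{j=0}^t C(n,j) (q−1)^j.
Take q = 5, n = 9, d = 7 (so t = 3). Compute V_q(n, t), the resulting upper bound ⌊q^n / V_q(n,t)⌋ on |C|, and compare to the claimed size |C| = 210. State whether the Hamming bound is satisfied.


V_q(n, t) = 5989, q^n = 1953125, Hamming bound = 326, |C| = 210 ≤ bound (satisfied).

Step 1: Compute V_q(n, t) = Σ_{j=0}^3 C(n, j) (q−1)^j.
  j = 0: C(9,0)·(4)^0 = 1·1 = 1.
  j = 1: C(9,1)·(4)^1 = 9·4 = 36.
  j = 2: C(9,2)·(4)^2 = 36·16 = 576.
  j = 3: C(9,3)·(4)^3 = 84·64 = 5376.
  V_q(n, t) = 1 + 36 + 576 + 5376 = 5989.
Step 2: q^n = 5^9 = 1953125.
Step 3: Hamming bound ⌊q^n / V_q(n,t)⌋ = ⌊1953125/5989⌋ = 326.
Step 4: Compare |C| = 210 to 326: satisfied.
The claimed |C| lies below the Hamming bound.


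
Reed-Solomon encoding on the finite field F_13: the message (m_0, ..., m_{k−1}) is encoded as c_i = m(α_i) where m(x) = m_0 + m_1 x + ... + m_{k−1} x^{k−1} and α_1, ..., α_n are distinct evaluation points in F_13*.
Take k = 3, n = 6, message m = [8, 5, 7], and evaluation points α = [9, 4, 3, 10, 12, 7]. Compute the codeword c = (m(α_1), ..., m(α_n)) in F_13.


c = [9, 10, 8, 4, 10, 9]

Message polynomial: m(x) = 8 + 5·x + 7·x^2 (mod 13).
For each evaluation point α_i, compute m(α_i) mod 13:
  α_1 = 9: Horner steps 7 → 3 → 9, so m(9) = 9.
  α_2 = 4: Horner steps 7 → 7 → 10, so m(4) = 10.
  α_3 = 3: Horner steps 7 → 0 → 8, so m(3) = 8.
  α_4 = 10: Horner steps 7 → 10 → 4, so m(10) = 4.
  α_5 = 12: Horner steps 7 → 11 → 10, so m(12) = 10.
  α_6 = 7: Horner steps 7 → 2 → 9, so m(7) = 9.
Codeword c = [9, 10, 8, 4, 10, 9] ∈ F_13^6.


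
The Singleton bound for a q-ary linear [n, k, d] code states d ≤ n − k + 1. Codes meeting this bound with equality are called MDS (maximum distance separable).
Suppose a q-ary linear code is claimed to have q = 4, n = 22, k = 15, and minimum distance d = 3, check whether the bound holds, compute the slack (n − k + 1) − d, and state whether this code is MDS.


Singleton RHS = n − k + 1 = 8, slack = 5, bound satisfied, not MDS.

Singleton bound: d ≤ n − k + 1.
Here n = 22, k = 15, so n − k + 1 = 8.
Given d = 3, check d ≤ 8: YES.
Slack = (n − k + 1) − d = 5.
The code is NOT MDS (slack = 5 > 0).
Description: the claimed parameters are [22, 15, 3]_4; such a code would be non-MDS.


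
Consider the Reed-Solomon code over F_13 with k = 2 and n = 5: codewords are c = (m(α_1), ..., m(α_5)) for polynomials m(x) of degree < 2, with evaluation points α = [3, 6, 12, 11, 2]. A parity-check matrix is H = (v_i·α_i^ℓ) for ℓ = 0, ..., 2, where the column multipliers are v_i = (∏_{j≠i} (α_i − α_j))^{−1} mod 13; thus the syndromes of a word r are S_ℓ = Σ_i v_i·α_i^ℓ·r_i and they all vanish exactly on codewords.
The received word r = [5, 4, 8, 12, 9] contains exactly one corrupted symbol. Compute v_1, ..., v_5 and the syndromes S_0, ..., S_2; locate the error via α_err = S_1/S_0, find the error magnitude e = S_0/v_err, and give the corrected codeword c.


S = (7, 3, 5), error at position 2, error magnitude e = 11, c = [5, 6, 8, 12, 9].

Step 1: column multipliers v_i = (∏_{j≠i}(α_i − α_j))^{−1} mod 13.
  i = 1 (α = 3): (3−6)(3−12)(3−11)(3−2) = (−3)·(−9)·(−8)·1 = −216 ≡ 5, so v_1 = 5^{−1} = 8 (mod 13).
  i = 2 (α = 6): (6−3)(6−12)(6−11)(6−2) = 3·(−6)·(−5)·4 = 360 ≡ 9, so v_2 = 9^{−1} = 3 (mod 13).
  i = 3 (α = 12): (12−3)(12−6)(12−11)(12−2) = 9·6·1·10 = 540 ≡ 7, so v_3 = 7^{−1} = 2 (mod 13).
  i = 4 (α = 11): (11−3)(11−6)(11−12)(11−2) = 8·5·(−1)·9 = −360 ≡ 4, so v_4 = 4^{−1} = 10 (mod 13).
  i = 5 (α = 2): (2−3)(2−6)(2−12)(2−11) = (−1)·(−4)·(−10)·(−9) = 360 ≡ 9, so v_5 = 9^{−1} = 3 (mod 13).
  v = [8, 3, 2, 10, 3].
Step 2: syndromes of r = [5, 4, 8, 12, 9] (all sums mod 13).
  S_0 = Σ v_i r_i = 8·5 + 3·4 + 2·8 + 10·12 + 3·9 = 215 ≡ 7.
  S_1 = Σ v_i α_i r_i = 8·3·5 + 3·6·4 + 2·12·8 + 10·11·12 + 3·2·9 = 1758 ≡ 3.
  α_i^2 mod 13 = [9, 10, 1, 4, 4].
  S_2 = Σ v_i α_i^2 r_i = 8·9·5 + 3·10·4 + 2·1·8 + 10·4·12 + 3·4·9 = 1084 ≡ 5.
  S = (7, 3, 5) ≠ 0, so r is not a codeword (an error is present).
Step 3: locate the error. For a single error e at position i, S_ℓ = v_i·e·α_i^ℓ, so α_err = S_1/S_0.
  S_0^{−1} = 7^{−1} = 2 (mod 13), so α_err = 3·2 = 6 ≡ 6 = α_2. Error position i = 2.
  Consistency check: S_2/S_1 = 5·9 = 45 ≡ 6 = α_err ✓ (single-error assumption holds).
Step 4: error magnitude e = S_0/v_2 = S_0·∏_{j≠2}(α_2 − α_j) = 7·9 = 63 ≡ 11 (mod 13).
Step 5: correct position 2: c_2 = r_2 − e = 4 − 11 ≡ 6 (mod 13). Hence c = [5, 6, 8, 12, 9].
  Check: interpolating c through the α_i gives m(x) = 4 + 9·x (degree < 2) with m(α_i) = c_i for every i, so c is indeed a codeword.


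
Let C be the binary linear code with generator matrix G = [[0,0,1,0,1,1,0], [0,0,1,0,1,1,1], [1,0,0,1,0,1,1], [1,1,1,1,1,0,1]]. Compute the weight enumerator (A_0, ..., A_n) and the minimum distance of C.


Weight distribution: A_0 = 1, A_1 = 2, A_2 = 1, A_3 = 2, A_4 = 5, A_5 = 4, A_6 = 1. Minimum distance d = 1.

Enumerate all 2^4 = 16 messages m ∈ F_2^4.
For each, compute codeword c = mG in F_2^7, then tally its weight.
  m = 0000 → c = 0000000, weight = 0.
  m = 1000 → c = 0010110, weight = 3.
  m = 0100 → c = 0010111, weight = 4.
  m = 1100 → c = 0000001, weight = 1.
  m = 0010 → c = 1001011, weight = 4.
  m = 1010 → c = 1011101, weight = 5.
  m = 0110 → c = 1011100, weight = 4.
  m = 1110 → c = 1001010, weight = 3.
  m = 0001 → c = 1111101, weight = 6.
  m = 1001 → c = 1101011, weight = 5.
  m = 0101 → c = 1101010, weight = 4.
  m = 1101 → c = 1111100, weight = 5.
  m = 0011 → c = 0110110, weight = 4.
  m = 1011 → c = 0100000, weight = 1.
  m = 0111 → c = 0100001, weight = 2.
  m = 1111 → c = 0110111, weight = 5.
Tally weights:
  weight 0: 1 codewords.
  weight 1: 2 codewords.
  weight 2: 1 codewords.
  weight 3: 2 codewords.
  weight 4: 5 codewords.
  weight 5: 4 codewords.
  weight 6: 1 codewords.
Minimum distance d = smallest w > 0 with A_w > 0 = 1.
Sanity: Σ A_w = 16 = 2^4 = 16 ✓.


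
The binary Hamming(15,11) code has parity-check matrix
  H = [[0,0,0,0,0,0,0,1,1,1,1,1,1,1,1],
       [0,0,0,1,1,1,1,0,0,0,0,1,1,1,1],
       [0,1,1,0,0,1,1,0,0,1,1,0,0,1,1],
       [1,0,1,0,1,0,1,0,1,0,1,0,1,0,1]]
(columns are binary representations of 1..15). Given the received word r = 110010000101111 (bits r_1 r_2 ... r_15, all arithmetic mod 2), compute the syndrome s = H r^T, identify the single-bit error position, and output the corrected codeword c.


s = (1, 1, 0, 0)^T, error position = 12, corrected codeword c = 110010000100111

Compute s = H r^T mod 2 one row at a time:
  s_1 = 0 + 0 + 1 + 0 + 1 + 1 + 1 + 1 = 5 ≡ 1 (mod 2).
  s_2 = 0 + 1 + 0 + 0 + 1 + 1 + 1 + 1 = 5 ≡ 1 (mod 2).
  s_3 = 1 + 0 + 0 + 0 + 1 + 0 + 1 + 1 = 4 ≡ 0 (mod 2).
  s_4 = 1 + 0 + 1 + 0 + 0 + 0 + 1 + 1 = 4 ≡ 0 (mod 2).
s = (1, 1, 0, 0)^T — this equals column 12 of H (binary 1100), so error is at position 12.
Correct: flip bit 12 of r = 110010000101111 to get c = 110010000100111.


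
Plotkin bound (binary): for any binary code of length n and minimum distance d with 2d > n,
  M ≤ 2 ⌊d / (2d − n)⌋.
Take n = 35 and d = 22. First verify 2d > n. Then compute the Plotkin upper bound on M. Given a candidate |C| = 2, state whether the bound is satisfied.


Plotkin bound M ≤ 4; given |C| = 2 ≤ bound (satisfied).

Check applicability: 2d = 44, n = 35.
2d − n = 9 > 0, so Plotkin applies.
Compute d/(2d−n) = 22/9 ≈ 2.4444.
⌊d/(2d−n)⌋ = 2.
Plotkin bound: M ≤ 2·2 = 4.
Given |C| = 2, check: satisfied.
This |C| is below the Plotkin bound.


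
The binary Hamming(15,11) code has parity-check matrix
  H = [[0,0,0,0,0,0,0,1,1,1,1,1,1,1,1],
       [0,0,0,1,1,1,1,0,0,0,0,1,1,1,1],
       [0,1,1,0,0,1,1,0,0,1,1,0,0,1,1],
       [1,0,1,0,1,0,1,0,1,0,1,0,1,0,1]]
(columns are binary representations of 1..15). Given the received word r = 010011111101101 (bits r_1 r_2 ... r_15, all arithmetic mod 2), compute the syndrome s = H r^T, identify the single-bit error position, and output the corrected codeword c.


s = (0, 0, 1, 1)^T, error position = 3, corrected codeword c = 011011111101101

Compute s = H r^T mod 2 one row at a time:
  s_1 = 1 + 1 + 1 + 0 + 1 + 1 + 0 + 1 = 6 ≡ 0 (mod 2).
  s_2 = 0 + 1 + 1 + 1 + 1 + 1 + 0 + 1 = 6 ≡ 0 (mod 2).
  s_3 = 1 + 0 + 1 + 1 + 1 + 0 + 0 + 1 = 5 ≡ 1 (mod 2).
  s_4 = 0 + 0 + 1 + 1 + 1 + 0 + 1 + 1 = 5 ≡ 1 (mod 2).
s = (0, 0, 1, 1)^T — this equals column 3 of H (binary 0011), so error is at position 3.
Correct: flip bit 3 of r = 010011111101101 to get c = 011011111101101.


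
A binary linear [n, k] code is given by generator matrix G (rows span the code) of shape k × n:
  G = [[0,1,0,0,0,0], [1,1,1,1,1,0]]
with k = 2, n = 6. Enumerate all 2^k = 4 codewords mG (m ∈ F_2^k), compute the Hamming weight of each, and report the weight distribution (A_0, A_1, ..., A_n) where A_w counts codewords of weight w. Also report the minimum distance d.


Weight distribution: A_0 = 1, A_1 = 1, A_4 = 1, A_5 = 1. Minimum distance d = 1.

Enumerate all 2^2 = 4 messages m ∈ F_2^2.
For each, compute codeword c = mG in F_2^6, then tally its weight.
  m = 00 → c = 000000, weight = 0.
  m = 10 → c = 010000, weight = 1.
  m = 01 → c = 111110, weight = 5.
  m = 11 → c = 101110, weight = 4.
Tally weights:
  weight 0: 1 codewords.
  weight 1: 1 codewords.
  weight 4: 1 codewords.
  weight 5: 1 codewords.
Minimum distance d = smallest w > 0 with A_w > 0 = 1.
Sanity: Σ A_w = 4 = 2^2 = 4 ✓.


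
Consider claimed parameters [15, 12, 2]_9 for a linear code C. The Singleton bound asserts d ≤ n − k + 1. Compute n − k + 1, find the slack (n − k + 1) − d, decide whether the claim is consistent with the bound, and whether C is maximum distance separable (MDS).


Singleton RHS = n − k + 1 = 4, slack = 2, bound satisfied, not MDS.

Singleton bound: d ≤ n − k + 1.
Here n = 15, k = 12, so n − k + 1 = 4.
Given d = 2, check d ≤ 4: YES.
Slack = (n − k + 1) − d = 2.
The code is NOT MDS (slack = 2 > 0).
Description: the claimed parameters are [15, 12, 2]_9; such a code would be non-MDS.


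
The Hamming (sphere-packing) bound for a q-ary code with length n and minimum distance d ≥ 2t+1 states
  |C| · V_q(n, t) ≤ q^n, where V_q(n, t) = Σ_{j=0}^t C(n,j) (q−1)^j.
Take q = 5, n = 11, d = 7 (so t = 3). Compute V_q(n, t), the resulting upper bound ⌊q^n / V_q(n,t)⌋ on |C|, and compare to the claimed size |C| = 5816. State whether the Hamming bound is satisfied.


V_q(n, t) = 11485, q^n = 48828125, Hamming bound = 4251, |C| = 5816 > bound (violated).

Step 1: Compute V_q(n, t) = Σ_{j=0}^3 C(n, j) (q−1)^j.
  j = 0: C(11,0)·(4)^0 = 1·1 = 1.
  j = 1: C(11,1)·(4)^1 = 11·4 = 44.
  j = 2: C(11,2)·(4)^2 = 55·16 = 880.
  j = 3: C(11,3)·(4)^3 = 165·64 = 10560.
  V_q(n, t) = 1 + 44 + 880 + 10560 = 11485.
Step 2: q^n = 5^11 = 48828125.
Step 3: Hamming bound ⌊q^n / V_q(n,t)⌋ = ⌊48828125/11485⌋ = 4251.
Step 4: Compare |C| = 5816 to 4251: violated.
The claimed |C| lies above the Hamming bound, so no 5-ary code of length 11 with d ≥ 7 can have 5816 codewords.


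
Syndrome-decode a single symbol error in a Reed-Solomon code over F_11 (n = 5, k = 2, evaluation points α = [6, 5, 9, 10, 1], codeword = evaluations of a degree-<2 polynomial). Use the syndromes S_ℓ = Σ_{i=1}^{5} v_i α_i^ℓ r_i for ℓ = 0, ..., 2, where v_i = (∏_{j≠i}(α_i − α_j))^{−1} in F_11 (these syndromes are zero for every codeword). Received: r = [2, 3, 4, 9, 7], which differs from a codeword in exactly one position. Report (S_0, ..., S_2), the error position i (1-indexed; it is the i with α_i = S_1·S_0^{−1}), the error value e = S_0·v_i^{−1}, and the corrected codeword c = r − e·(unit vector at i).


S = (9, 4, 3), error at position 3, error magnitude e = 5, c = [2, 3, 10, 9, 7].

Step 1: column multipliers v_i = (∏_{j≠i}(α_i − α_j))^{−1} mod 11.
  i = 1 (α = 6): (6−5)(6−9)(6−10)(6−1) = 1·(−3)·(−4)·5 = 60 ≡ 5, so v_1 = 5^{−1} = 9 (mod 11).
  i = 2 (α = 5): (5−6)(5−9)(5−10)(5−1) = (−1)·(−4)·(−5)·4 = −80 ≡ 8, so v_2 = 8^{−1} = 7 (mod 11).
  i = 3 (α = 9): (9−6)(9−5)(9−10)(9−1) = 3·4·(−1)·8 = −96 ≡ 3, so v_3 = 3^{−1} = 4 (mod 11).
  i = 4 (α = 10): (10−6)(10−5)(10−9)(10−1) = 4·5·1·9 = 180 ≡ 4, so v_4 = 4^{−1} = 3 (mod 11).
  i = 5 (α = 1): (1−6)(1−5)(1−9)(1−10) = (−5)·(−4)·(−8)·(−9) = 1440 ≡ 10, so v_5 = 10^{−1} = 10 (mod 11).
  v = [9, 7, 4, 3, 10].
Step 2: syndromes of r = [2, 3, 4, 9, 7] (all sums mod 11).
  S_0 = Σ v_i r_i = 9·2 + 7·3 + 4·4 + 3·9 + 10·7 = 152 ≡ 9.
  S_1 = Σ v_i α_i r_i = 9·6·2 + 7·5·3 + 4·9·4 + 3·10·9 + 10·1·7 = 697 ≡ 4.
  α_i^2 mod 11 = [3, 3, 4, 1, 1].
  S_2 = Σ v_i α_i^2 r_i = 9·3·2 + 7·3·3 + 4·4·4 + 3·1·9 + 10·1·7 = 278 ≡ 3.
  S = (9, 4, 3) ≠ 0, so r is not a codeword (an error is present).
Step 3: locate the error. For a single error e at position i, S_ℓ = v_i·e·α_i^ℓ, so α_err = S_1/S_0.
  S_0^{−1} = 9^{−1} = 5 (mod 11), so α_err = 4·5 = 20 ≡ 9 = α_3. Error position i = 3.
  Consistency check: S_2/S_1 = 3·3 = 9 ≡ 9 = α_err ✓ (single-error assumption holds).
Step 4: error magnitude e = S_0/v_3 = S_0·∏_{j≠3}(α_3 − α_j) = 9·3 = 27 ≡ 5 (mod 11).
Step 5: correct position 3: c_3 = r_3 − e = 4 − 5 ≡ 10 (mod 11). Hence c = [2, 3, 10, 9, 7].
  Check: interpolating c through the α_i gives m(x) = 8 + 10·x (degree < 2) with m(α_i) = c_i for every i, so c is indeed a codeword.


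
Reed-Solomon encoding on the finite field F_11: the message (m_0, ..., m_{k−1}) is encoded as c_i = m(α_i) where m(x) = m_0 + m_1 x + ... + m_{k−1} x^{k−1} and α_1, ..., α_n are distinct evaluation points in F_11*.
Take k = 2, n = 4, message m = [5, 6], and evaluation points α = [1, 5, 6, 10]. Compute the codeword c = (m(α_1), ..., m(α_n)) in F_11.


c = [0, 2, 8, 10]

Message polynomial: m(x) = 5 + 6·x (mod 11).
For each evaluation point α_i, compute m(α_i) mod 11:
  α_1 = 1: Horner steps 6 → 0, so m(1) = 0.
  α_2 = 5: Horner steps 6 → 2, so m(5) = 2.
  α_3 = 6: Horner steps 6 → 8, so m(6) = 8.
  α_4 = 10: Horner steps 6 → 10, so m(10) = 10.
Codeword c = [0, 2, 8, 10] ∈ F_11^4.


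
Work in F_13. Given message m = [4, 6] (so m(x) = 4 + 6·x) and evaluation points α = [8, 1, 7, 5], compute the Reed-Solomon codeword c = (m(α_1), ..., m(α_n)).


c = [0, 10, 7, 8]

Message polynomial: m(x) = 4 + 6·x (mod 13).
For each evaluation point α_i, compute m(α_i) mod 13:
  α_1 = 8: Horner steps 6 → 0, so m(8) = 0.
  α_2 = 1: Horner steps 6 → 10, so m(1) = 10.
  α_3 = 7: Horner steps 6 → 7, so m(7) = 7.
  α_4 = 5: Horner steps 6 → 8, so m(5) = 8.
Codeword c = [0, 10, 7, 8] ∈ F_13^4.
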